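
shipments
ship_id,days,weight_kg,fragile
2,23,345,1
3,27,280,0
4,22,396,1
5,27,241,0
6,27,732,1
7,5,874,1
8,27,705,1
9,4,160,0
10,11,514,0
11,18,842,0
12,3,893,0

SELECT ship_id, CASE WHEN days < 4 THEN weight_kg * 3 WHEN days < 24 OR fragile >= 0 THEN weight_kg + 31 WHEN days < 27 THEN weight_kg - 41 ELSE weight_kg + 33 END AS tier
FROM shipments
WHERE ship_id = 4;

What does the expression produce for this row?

427

ship_id = 4: days=22, weight_kg=396, fragile=1.
days < 4 → false
days < 24 OR fragile >= 0 → true → 427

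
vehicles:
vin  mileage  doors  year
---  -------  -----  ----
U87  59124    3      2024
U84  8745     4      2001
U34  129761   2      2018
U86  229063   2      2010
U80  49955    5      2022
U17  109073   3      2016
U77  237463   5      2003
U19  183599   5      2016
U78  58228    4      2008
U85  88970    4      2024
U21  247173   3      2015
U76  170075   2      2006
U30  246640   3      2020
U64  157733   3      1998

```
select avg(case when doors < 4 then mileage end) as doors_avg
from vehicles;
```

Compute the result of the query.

168580.25

vin=U87: ✓ → 59124
vin=U84: ✗
vin=U34: ✓ → 129761
vin=U86: ✓ → 229063
vin=U80: ✗
vin=U17: ✓ → 109073
vin=U77: ✗
vin=U19: ✗
vin=U78: ✗
vin=U85: ✗
vin=U21: ✓ → 247173
vin=U76: ✓ → 170075
vin=U30: ✓ → 246640
vin=U64: ✓ → 157733
doors_avg = (59124 + 129761 + 229063 + 109073 + 247173 + 170075 + 246640 + 157733) / 8 = 168580.25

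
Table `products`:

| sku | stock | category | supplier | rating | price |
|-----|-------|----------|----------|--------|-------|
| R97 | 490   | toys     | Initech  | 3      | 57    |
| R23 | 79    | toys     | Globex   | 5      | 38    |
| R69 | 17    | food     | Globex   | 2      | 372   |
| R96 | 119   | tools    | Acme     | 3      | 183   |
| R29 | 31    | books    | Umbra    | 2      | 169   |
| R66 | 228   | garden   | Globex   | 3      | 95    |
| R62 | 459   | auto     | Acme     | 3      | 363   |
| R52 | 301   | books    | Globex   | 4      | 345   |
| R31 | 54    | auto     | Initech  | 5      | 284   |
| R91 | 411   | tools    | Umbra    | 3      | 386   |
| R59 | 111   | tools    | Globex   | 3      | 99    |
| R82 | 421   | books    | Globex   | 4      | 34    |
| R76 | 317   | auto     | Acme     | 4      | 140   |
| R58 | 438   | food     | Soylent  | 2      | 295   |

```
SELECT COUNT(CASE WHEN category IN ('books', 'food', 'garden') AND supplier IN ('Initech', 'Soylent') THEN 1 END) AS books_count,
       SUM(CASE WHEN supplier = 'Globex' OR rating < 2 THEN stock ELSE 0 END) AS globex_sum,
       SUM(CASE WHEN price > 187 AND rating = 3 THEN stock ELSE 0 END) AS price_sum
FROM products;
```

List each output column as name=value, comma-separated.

books_count=1, globex_sum=1157, price_sum=870

[books_count: category IN ('books', 'food', 'garden') AND supplier IN ('Initech', 'Soylent')]
sku=R97: ✗
sku=R23: ✗
sku=R69: ✗
sku=R96: ✗
sku=R29: ✗
sku=R66: ✗
sku=R62: ✗
sku=R52: ✗
sku=R31: ✗
sku=R91: ✗
sku=R59: ✗
sku=R82: ✗
sku=R76: ✗
sku=R58: ✓ → 1
books_count = COUNT(1) = 1
—
[globex_sum: supplier = 'Globex' OR rating < 2]
sku=R97: ✗
sku=R23: ✓ → 79
sku=R69: ✓ → 17
sku=R96: ✗
sku=R29: ✗
sku=R66: ✓ → 228
sku=R62: ✗
sku=R52: ✓ → 301
sku=R31: ✗
sku=R91: ✗
sku=R59: ✓ → 111
sku=R82: ✓ → 421
sku=R76: ✗
sku=R58: ✗
globex_sum = 79 + 17 + 228 + 301 + 111 + 421 = 1157
—
[price_sum: price > 187 AND rating = 3]
sku=R97: ✗
sku=R23: ✗
sku=R69: ✗
sku=R96: ✗
sku=R29: ✗
sku=R66: ✗
sku=R62: ✓ → 459
sku=R52: ✗
sku=R31: ✗
sku=R91: ✓ → 411
sku=R59: ✗
sku=R82: ✗
sku=R76: ✗
sku=R58: ✗
price_sum = 459 + 411 = 870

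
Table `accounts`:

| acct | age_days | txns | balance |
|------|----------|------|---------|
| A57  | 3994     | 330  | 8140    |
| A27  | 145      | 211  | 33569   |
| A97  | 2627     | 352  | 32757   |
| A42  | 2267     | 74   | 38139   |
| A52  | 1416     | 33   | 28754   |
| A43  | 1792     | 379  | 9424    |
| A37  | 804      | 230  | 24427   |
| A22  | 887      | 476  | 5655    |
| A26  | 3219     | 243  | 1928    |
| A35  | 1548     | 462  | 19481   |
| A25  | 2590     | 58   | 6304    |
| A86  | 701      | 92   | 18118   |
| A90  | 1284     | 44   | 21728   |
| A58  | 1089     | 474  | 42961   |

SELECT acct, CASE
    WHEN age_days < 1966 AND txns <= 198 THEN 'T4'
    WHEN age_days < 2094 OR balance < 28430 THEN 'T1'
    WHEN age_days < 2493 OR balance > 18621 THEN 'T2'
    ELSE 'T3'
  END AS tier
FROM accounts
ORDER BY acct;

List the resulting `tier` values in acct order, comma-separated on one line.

acct=A22: age_days < 2094 OR balance < 28430 → T1
acct=A25: age_days < 2094 OR balance < 28430 → T1
acct=A26: age_days < 2094 OR balance < 28430 → T1
acct=A27: age_days < 2094 OR balance < 28430 → T1
acct=A35: age_days < 2094 OR balance < 28430 → T1
acct=A37: age_days < 2094 OR balance < 28430 → T1
acct=A42: age_days < 2493 OR balance > 18621 → T2
acct=A43: age_days < 2094 OR balance < 28430 → T1
acct=A52: age_days < 1966 AND txns <= 198 → T4
acct=A57: age_days < 2094 OR balance < 28430 → T1
acct=A58: age_days < 2094 OR balance < 28430 → T1
acct=A86: age_days < 1966 AND txns <= 198 → T4
acct=A90: age_days < 1966 AND txns <= 198 → T4
acct=A97: age_days < 2493 OR balance > 18621 → T2

T1, T1, T1, T1, T1, T1, T2, T1, T4, T1, T1, T4, T4, T2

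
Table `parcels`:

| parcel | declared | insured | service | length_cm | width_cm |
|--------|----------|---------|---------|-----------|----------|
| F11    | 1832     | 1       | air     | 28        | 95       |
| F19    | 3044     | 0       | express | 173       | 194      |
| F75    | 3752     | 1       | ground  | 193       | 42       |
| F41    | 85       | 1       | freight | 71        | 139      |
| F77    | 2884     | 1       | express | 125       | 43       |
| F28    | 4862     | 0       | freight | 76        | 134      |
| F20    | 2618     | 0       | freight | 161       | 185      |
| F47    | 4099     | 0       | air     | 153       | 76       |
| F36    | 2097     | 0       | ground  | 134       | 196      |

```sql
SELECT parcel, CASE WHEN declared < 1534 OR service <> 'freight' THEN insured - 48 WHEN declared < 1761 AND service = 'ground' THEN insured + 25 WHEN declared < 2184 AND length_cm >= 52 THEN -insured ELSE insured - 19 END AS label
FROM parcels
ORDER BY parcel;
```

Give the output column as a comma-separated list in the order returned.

parcel=F11: declared < 1534 OR service <> 'freight' → -47
parcel=F19: declared < 1534 OR service <> 'freight' → -48
parcel=F20: ELSE → -19
parcel=F28: ELSE → -19
parcel=F36: declared < 1534 OR service <> 'freight' → -48
parcel=F41: declared < 1534 OR service <> 'freight' → -47
parcel=F47: declared < 1534 OR service <> 'freight' → -48
parcel=F75: declared < 1534 OR service <> 'freight' → -47
parcel=F77: declared < 1534 OR service <> 'freight' → -47

-47, -48, -19, -19, -48, -47, -48, -47, -47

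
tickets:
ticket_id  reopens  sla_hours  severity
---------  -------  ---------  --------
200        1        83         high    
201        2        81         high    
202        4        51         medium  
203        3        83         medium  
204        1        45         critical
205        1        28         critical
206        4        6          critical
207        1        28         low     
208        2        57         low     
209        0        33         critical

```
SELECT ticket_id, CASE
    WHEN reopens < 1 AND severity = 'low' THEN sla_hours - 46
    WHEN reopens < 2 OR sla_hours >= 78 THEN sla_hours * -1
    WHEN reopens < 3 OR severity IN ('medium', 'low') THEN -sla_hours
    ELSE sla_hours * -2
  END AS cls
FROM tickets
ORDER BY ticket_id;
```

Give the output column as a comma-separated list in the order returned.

ticket_id=200: reopens < 2 OR sla_hours >= 78 → -83
ticket_id=201: reopens < 2 OR sla_hours >= 78 → -81
ticket_id=202: reopens < 3 OR severity IN ('medium', 'low') → -51
ticket_id=203: reopens < 2 OR sla_hours >= 78 → -83
ticket_id=204: reopens < 2 OR sla_hours >= 78 → -45
ticket_id=205: reopens < 2 OR sla_hours >= 78 → -28
ticket_id=206: ELSE → -12
ticket_id=207: reopens < 2 OR sla_hours >= 78 → -28
ticket_id=208: reopens < 3 OR severity IN ('medium', 'low') → -57
ticket_id=209: reopens < 2 OR sla_hours >= 78 → -33

-83, -81, -51, -83, -45, -28, -12, -28, -57, -33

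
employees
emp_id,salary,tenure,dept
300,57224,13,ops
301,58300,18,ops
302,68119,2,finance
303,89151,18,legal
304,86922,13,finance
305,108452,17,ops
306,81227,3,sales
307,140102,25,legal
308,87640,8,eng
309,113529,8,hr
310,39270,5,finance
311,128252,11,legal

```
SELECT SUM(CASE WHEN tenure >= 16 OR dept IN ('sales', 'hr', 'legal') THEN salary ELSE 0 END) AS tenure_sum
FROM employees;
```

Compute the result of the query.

719013

emp_id=300: ✗
emp_id=301: ✓ → 58300
emp_id=302: ✗
emp_id=303: ✓ → 89151
emp_id=304: ✗
emp_id=305: ✓ → 108452
emp_id=306: ✓ → 81227
emp_id=307: ✓ → 140102
emp_id=308: ✗
emp_id=309: ✓ → 113529
emp_id=310: ✗
emp_id=311: ✓ → 128252
tenure_sum = 58300 + 89151 + 108452 + 81227 + 140102 + 113529 + 128252 = 719013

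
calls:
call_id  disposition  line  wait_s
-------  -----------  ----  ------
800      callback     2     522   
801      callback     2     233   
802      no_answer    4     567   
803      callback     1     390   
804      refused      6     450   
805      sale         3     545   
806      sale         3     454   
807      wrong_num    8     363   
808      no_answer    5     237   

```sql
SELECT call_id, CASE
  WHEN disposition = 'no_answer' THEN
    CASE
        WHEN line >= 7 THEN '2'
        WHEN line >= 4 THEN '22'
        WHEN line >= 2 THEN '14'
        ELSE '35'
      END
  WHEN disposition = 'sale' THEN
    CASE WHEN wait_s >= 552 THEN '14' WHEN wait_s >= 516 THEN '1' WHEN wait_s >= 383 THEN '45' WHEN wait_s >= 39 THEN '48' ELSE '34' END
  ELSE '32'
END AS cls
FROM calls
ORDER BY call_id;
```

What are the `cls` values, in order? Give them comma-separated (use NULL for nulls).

32, 32, 22, 32, 32, 1, 45, 32, 22

call_id=800: disposition='callback' → outer ELSE → 32
call_id=801: disposition='callback' → outer ELSE → 32
call_id=802: disposition='no_answer' → inner[line >= 4] → 22
call_id=803: disposition='callback' → outer ELSE → 32
call_id=804: disposition='refused' → outer ELSE → 32
call_id=805: disposition='sale' → inner[wait_s >= 516] → 1
call_id=806: disposition='sale' → inner[wait_s >= 383] → 45
call_id=807: disposition='wrong_num' → outer ELSE → 32
call_id=808: disposition='no_answer' → inner[line >= 4] → 22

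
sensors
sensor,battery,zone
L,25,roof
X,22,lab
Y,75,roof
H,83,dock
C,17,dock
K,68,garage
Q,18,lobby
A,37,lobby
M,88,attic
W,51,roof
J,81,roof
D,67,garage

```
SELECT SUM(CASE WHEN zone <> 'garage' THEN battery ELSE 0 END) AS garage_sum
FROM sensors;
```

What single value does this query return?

497

sensor=L: ✓ → 25
sensor=X: ✓ → 22
sensor=Y: ✓ → 75
sensor=H: ✓ → 83
sensor=C: ✓ → 17
sensor=K: ✗
sensor=Q: ✓ → 18
sensor=A: ✓ → 37
sensor=M: ✓ → 88
sensor=W: ✓ → 51
sensor=J: ✓ → 81
sensor=D: ✗
garage_sum = 25 + 22 + 75 + 83 + 17 + 18 + 37 + 88 + 51 + 81 = 497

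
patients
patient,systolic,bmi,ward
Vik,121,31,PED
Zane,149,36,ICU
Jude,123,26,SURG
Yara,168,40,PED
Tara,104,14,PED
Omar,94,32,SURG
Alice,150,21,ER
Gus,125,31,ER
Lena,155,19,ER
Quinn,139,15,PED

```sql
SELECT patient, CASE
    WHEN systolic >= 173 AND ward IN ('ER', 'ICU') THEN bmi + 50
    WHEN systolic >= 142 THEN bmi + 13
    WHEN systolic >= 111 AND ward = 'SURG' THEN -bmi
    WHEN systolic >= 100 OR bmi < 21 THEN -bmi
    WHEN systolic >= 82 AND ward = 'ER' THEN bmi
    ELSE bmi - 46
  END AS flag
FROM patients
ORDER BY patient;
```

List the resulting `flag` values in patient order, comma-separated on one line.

34, -31, -26, 32, -14, -15, -14, -31, 53, 49

patient=Alice: systolic >= 142 → 34
patient=Gus: systolic >= 100 OR bmi < 21 → -31
patient=Jude: systolic >= 111 AND ward = 'SURG' → -26
patient=Lena: systolic >= 142 → 32
patient=Omar: ELSE → -14
patient=Quinn: systolic >= 100 OR bmi < 21 → -15
patient=Tara: systolic >= 100 OR bmi < 21 → -14
patient=Vik: systolic >= 100 OR bmi < 21 → -31
patient=Yara: systolic >= 142 → 53
patient=Zane: systolic >= 142 → 49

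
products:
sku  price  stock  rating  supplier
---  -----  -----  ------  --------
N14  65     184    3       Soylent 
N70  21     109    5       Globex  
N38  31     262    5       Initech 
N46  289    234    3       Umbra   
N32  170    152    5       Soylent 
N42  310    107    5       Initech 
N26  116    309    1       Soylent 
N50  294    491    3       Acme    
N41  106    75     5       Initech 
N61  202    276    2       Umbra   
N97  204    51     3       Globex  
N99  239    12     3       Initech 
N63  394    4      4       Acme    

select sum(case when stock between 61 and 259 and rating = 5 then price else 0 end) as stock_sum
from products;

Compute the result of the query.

sku=N14: ✗
sku=N70: ✓ → 21
sku=N38: ✗
sku=N46: ✗
sku=N32: ✓ → 170
sku=N42: ✓ → 310
sku=N26: ✗
sku=N50: ✗
sku=N41: ✓ → 106
sku=N61: ✗
sku=N97: ✗
sku=N99: ✗
sku=N63: ✗
stock_sum = 21 + 170 + 310 + 106 = 607

607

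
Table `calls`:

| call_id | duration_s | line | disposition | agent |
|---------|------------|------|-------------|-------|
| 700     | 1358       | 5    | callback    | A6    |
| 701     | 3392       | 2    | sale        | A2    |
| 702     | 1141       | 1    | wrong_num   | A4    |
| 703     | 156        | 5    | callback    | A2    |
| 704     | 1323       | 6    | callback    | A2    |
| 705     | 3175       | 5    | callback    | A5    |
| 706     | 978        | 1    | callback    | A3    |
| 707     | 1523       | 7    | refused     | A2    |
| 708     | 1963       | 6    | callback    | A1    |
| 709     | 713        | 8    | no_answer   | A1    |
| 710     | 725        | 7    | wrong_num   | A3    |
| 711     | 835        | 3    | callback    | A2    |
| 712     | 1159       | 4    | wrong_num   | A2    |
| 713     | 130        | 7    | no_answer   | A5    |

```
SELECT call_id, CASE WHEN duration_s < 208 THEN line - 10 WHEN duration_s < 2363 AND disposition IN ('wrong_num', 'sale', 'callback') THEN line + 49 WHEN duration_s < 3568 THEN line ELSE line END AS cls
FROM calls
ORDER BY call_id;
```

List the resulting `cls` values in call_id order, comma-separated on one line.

54, 2, 50, -5, 55, 5, 50, 7, 55, 8, 56, 52, 53, -3

call_id=700: duration_s < 2363 AND disposition IN ('wrong_num', 'sale', 'callback') → 54
call_id=701: duration_s < 3568 → 2
call_id=702: duration_s < 2363 AND disposition IN ('wrong_num', 'sale', 'callback') → 50
call_id=703: duration_s < 208 → -5
call_id=704: duration_s < 2363 AND disposition IN ('wrong_num', 'sale', 'callback') → 55
call_id=705: duration_s < 3568 → 5
call_id=706: duration_s < 2363 AND disposition IN ('wrong_num', 'sale', 'callback') → 50
call_id=707: duration_s < 3568 → 7
call_id=708: duration_s < 2363 AND disposition IN ('wrong_num', 'sale', 'callback') → 55
call_id=709: duration_s < 3568 → 8
call_id=710: duration_s < 2363 AND disposition IN ('wrong_num', 'sale', 'callback') → 56
call_id=711: duration_s < 2363 AND disposition IN ('wrong_num', 'sale', 'callback') → 52
call_id=712: duration_s < 2363 AND disposition IN ('wrong_num', 'sale', 'callback') → 53
call_id=713: duration_s < 208 → -3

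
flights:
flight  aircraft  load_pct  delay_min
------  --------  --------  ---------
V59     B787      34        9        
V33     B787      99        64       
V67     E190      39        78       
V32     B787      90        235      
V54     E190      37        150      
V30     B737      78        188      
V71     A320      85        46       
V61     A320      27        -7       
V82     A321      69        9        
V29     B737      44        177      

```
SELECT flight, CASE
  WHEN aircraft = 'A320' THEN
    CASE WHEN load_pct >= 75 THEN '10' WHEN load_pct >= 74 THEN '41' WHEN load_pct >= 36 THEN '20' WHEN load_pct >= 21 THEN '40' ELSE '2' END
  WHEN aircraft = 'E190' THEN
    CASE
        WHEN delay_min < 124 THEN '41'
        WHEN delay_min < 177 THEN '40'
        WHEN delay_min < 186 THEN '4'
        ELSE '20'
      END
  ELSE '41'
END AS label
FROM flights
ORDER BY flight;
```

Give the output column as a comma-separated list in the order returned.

41, 41, 41, 41, 40, 41, 40, 41, 10, 41

flight=V29: aircraft='B737' → outer ELSE → 41
flight=V30: aircraft='B737' → outer ELSE → 41
flight=V32: aircraft='B787' → outer ELSE → 41
flight=V33: aircraft='B787' → outer ELSE → 41
flight=V54: aircraft='E190' → inner[delay_min < 177] → 40
flight=V59: aircraft='B787' → outer ELSE → 41
flight=V61: aircraft='A320' → inner[load_pct >= 21] → 40
flight=V67: aircraft='E190' → inner[delay_min < 124] → 41
flight=V71: aircraft='A320' → inner[load_pct >= 75] → 10
flight=V82: aircraft='A321' → outer ELSE → 41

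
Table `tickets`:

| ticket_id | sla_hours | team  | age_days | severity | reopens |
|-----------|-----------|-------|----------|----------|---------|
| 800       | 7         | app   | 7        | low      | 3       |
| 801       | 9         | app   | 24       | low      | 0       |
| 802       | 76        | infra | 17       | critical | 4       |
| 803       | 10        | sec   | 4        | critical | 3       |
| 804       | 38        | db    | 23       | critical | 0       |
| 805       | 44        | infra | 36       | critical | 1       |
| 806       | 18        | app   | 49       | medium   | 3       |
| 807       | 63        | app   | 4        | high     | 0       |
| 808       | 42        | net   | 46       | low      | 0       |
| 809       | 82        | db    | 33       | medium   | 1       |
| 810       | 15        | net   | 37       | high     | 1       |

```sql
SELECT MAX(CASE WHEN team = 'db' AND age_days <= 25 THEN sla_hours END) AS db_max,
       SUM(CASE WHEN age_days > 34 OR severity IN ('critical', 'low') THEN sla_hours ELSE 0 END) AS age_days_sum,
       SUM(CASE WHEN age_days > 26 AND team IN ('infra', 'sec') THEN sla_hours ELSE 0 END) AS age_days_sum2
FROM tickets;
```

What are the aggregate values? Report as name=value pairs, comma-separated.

db_max=38, age_days_sum=259, age_days_sum2=44

[db_max: team = 'db' AND age_days <= 25]
ticket_id=800: ✗
ticket_id=801: ✗
ticket_id=802: ✗
ticket_id=803: ✗
ticket_id=804: ✓ → 38
ticket_id=805: ✗
ticket_id=806: ✗
ticket_id=807: ✗
ticket_id=808: ✗
ticket_id=809: ✗
ticket_id=810: ✗
db_max = MAX(38) = 38
—
[age_days_sum: age_days > 34 OR severity IN ('critical', 'low')]
ticket_id=800: ✓ → 7
ticket_id=801: ✓ → 9
ticket_id=802: ✓ → 76
ticket_id=803: ✓ → 10
ticket_id=804: ✓ → 38
ticket_id=805: ✓ → 44
ticket_id=806: ✓ → 18
ticket_id=807: ✗
ticket_id=808: ✓ → 42
ticket_id=809: ✗
ticket_id=810: ✓ → 15
age_days_sum = 7 + 9 + 76 + 10 + 38 + 44 + 18 + 42 + 15 = 259
—
[age_days_sum2: age_days > 26 AND team IN ('infra', 'sec')]
ticket_id=800: ✗
ticket_id=801: ✗
ticket_id=802: ✗
ticket_id=803: ✗
ticket_id=804: ✗
ticket_id=805: ✓ → 44
ticket_id=806: ✗
ticket_id=807: ✗
ticket_id=808: ✗
ticket_id=809: ✗
ticket_id=810: ✗
age_days_sum2 = 44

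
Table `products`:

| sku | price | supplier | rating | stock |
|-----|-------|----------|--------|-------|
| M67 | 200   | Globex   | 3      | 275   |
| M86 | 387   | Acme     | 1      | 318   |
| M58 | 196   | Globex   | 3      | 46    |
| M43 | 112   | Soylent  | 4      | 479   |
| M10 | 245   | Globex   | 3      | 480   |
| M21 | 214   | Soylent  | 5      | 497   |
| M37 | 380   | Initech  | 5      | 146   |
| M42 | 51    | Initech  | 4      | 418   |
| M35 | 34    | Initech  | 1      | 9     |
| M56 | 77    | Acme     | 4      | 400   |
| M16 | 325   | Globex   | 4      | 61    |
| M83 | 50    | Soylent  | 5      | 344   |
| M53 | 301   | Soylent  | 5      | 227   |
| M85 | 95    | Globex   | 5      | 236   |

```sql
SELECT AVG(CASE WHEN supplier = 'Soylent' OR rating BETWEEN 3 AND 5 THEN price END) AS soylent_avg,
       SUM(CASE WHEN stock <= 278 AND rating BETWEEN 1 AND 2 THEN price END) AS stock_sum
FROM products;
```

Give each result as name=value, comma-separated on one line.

[soylent_avg: supplier = 'Soylent' OR rating BETWEEN 3 AND 5]
sku=M67: ✓ → 200
sku=M86: ✗
sku=M58: ✓ → 196
sku=M43: ✓ → 112
sku=M10: ✓ → 245
sku=M21: ✓ → 214
sku=M37: ✓ → 380
sku=M42: ✓ → 51
sku=M35: ✗
sku=M56: ✓ → 77
sku=M16: ✓ → 325
sku=M83: ✓ → 50
sku=M53: ✓ → 301
sku=M85: ✓ → 95
soylent_avg = (200 + 196 + 112 + 245 + 214 + 380 + 51 + 77 + 325 + 50 + 301 + 95) / 12 = 187.1666666667
—
[stock_sum: stock <= 278 AND rating BETWEEN 1 AND 2]
sku=M67: ✗
sku=M86: ✗
sku=M58: ✗
sku=M43: ✗
sku=M10: ✗
sku=M21: ✗
sku=M37: ✗
sku=M42: ✗
sku=M35: ✓ → 34
sku=M56: ✗
sku=M16: ✗
sku=M83: ✗
sku=M53: ✗
sku=M85: ✗
stock_sum = 34

soylent_avg=187.1666666667, stock_sum=34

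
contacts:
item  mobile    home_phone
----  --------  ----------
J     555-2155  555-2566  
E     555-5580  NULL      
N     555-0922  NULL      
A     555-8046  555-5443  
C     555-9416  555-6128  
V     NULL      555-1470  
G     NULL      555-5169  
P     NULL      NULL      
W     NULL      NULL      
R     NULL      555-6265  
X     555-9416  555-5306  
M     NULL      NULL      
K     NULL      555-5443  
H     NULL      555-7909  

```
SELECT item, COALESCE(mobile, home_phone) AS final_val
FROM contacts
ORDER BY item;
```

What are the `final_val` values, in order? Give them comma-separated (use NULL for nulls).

item=A: mobile=555-8046 → 555-8046
item=C: mobile=555-9416 → 555-9416
item=E: mobile=555-5580 → 555-5580
item=G: mobile=NULL, home_phone=555-5169 → 555-5169
item=H: mobile=NULL, home_phone=555-7909 → 555-7909
item=J: mobile=555-2155 → 555-2155
item=K: mobile=NULL, home_phone=555-5443 → 555-5443
item=M: mobile=NULL, home_phone=NULL (all NULL) → NULL
item=N: mobile=555-0922 → 555-0922
item=P: mobile=NULL, home_phone=NULL (all NULL) → NULL
item=R: mobile=NULL, home_phone=555-6265 → 555-6265
item=V: mobile=NULL, home_phone=555-1470 → 555-1470
item=W: mobile=NULL, home_phone=NULL (all NULL) → NULL
item=X: mobile=555-9416 → 555-9416

555-8046, 555-9416, 555-5580, 555-5169, 555-7909, 555-2155, 555-5443, NULL, 555-0922, NULL, 555-6265, 555-1470, NULL, 555-9416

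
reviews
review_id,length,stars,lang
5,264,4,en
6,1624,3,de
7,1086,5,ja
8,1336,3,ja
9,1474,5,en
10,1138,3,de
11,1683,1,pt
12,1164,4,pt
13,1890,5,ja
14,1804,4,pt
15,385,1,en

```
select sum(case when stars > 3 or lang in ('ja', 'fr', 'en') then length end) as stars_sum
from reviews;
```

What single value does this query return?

9403

review_id=5: ✓ → 264
review_id=6: ✗
review_id=7: ✓ → 1086
review_id=8: ✓ → 1336
review_id=9: ✓ → 1474
review_id=10: ✗
review_id=11: ✗
review_id=12: ✓ → 1164
review_id=13: ✓ → 1890
review_id=14: ✓ → 1804
review_id=15: ✓ → 385
stars_sum = 264 + 1086 + 1336 + 1474 + 1164 + 1890 + 1804 + 385 = 9403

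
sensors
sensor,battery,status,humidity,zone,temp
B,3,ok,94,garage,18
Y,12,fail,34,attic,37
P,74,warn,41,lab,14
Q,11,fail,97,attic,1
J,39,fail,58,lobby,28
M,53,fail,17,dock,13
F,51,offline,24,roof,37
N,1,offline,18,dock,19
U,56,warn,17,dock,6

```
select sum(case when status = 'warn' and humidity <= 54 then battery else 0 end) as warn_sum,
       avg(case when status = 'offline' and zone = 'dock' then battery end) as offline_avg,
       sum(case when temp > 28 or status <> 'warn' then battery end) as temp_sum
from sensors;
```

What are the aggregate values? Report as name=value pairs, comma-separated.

warn_sum=130, offline_avg=1, temp_sum=170

[warn_sum: status = 'warn' and humidity <= 54]
sensor=B: ✗
sensor=Y: ✗
sensor=P: ✓ → 74
sensor=Q: ✗
sensor=J: ✗
sensor=M: ✗
sensor=F: ✗
sensor=N: ✗
sensor=U: ✓ → 56
warn_sum = 74 + 56 = 130
—
[offline_avg: status = 'offline' and zone = 'dock']
sensor=B: ✗
sensor=Y: ✗
sensor=P: ✗
sensor=Q: ✗
sensor=J: ✗
sensor=M: ✗
sensor=F: ✗
sensor=N: ✓ → 1
sensor=U: ✗
offline_avg = 1
—
[temp_sum: temp > 28 or status <> 'warn']
sensor=B: ✓ → 3
sensor=Y: ✓ → 12
sensor=P: ✗
sensor=Q: ✓ → 11
sensor=J: ✓ → 39
sensor=M: ✓ → 53
sensor=F: ✓ → 51
sensor=N: ✓ → 1
sensor=U: ✗
temp_sum = 3 + 12 + 11 + 39 + 53 + 51 + 1 = 170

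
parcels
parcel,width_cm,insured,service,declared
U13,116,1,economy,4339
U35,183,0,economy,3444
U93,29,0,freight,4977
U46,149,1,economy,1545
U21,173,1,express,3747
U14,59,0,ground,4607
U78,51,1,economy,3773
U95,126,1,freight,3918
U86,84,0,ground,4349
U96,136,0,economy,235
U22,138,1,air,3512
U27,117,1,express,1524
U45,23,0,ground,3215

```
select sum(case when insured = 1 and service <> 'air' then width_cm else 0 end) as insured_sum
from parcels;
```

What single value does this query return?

parcel=U13: ✓ → 116
parcel=U35: ✗
parcel=U93: ✗
parcel=U46: ✓ → 149
parcel=U21: ✓ → 173
parcel=U14: ✗
parcel=U78: ✓ → 51
parcel=U95: ✓ → 126
parcel=U86: ✗
parcel=U96: ✗
parcel=U22: ✗
parcel=U27: ✓ → 117
parcel=U45: ✗
insured_sum = 116 + 149 + 173 + 51 + 126 + 117 = 732

732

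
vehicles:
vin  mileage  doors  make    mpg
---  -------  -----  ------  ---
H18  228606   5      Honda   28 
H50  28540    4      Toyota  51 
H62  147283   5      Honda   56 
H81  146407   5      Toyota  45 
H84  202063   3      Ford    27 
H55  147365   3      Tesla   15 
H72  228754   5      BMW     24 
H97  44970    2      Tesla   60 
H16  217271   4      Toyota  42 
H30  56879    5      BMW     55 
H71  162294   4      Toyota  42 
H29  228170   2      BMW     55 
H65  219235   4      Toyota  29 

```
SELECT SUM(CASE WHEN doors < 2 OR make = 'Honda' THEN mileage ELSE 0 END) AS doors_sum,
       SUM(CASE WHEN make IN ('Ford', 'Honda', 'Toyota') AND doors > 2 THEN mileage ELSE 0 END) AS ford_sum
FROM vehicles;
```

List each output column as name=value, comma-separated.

[doors_sum: doors < 2 OR make = 'Honda']
vin=H18: ✓ → 228606
vin=H50: ✗
vin=H62: ✓ → 147283
vin=H81: ✗
vin=H84: ✗
vin=H55: ✗
vin=H72: ✗
vin=H97: ✗
vin=H16: ✗
vin=H30: ✗
vin=H71: ✗
vin=H29: ✗
vin=H65: ✗
doors_sum = 228606 + 147283 = 375889
—
[ford_sum: make IN ('Ford', 'Honda', 'Toyota') AND doors > 2]
vin=H18: ✓ → 228606
vin=H50: ✓ → 28540
vin=H62: ✓ → 147283
vin=H81: ✓ → 146407
vin=H84: ✓ → 202063
vin=H55: ✗
vin=H72: ✗
vin=H97: ✗
vin=H16: ✓ → 217271
vin=H30: ✗
vin=H71: ✓ → 162294
vin=H29: ✗
vin=H65: ✓ → 219235
ford_sum = 228606 + 28540 + 147283 + 146407 + 202063 + 217271 + 162294 + 219235 = 1351699

doors_sum=375889, ford_sum=1351699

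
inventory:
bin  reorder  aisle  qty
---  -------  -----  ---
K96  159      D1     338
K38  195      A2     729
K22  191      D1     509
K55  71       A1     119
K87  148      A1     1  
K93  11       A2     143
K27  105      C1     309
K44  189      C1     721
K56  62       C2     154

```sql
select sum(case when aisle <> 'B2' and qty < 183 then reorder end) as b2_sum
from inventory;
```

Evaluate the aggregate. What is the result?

292

bin=K96: ✗
bin=K38: ✗
bin=K22: ✗
bin=K55: ✓ → 71
bin=K87: ✓ → 148
bin=K93: ✓ → 11
bin=K27: ✗
bin=K44: ✗
bin=K56: ✓ → 62
b2_sum = 71 + 148 + 11 + 62 = 292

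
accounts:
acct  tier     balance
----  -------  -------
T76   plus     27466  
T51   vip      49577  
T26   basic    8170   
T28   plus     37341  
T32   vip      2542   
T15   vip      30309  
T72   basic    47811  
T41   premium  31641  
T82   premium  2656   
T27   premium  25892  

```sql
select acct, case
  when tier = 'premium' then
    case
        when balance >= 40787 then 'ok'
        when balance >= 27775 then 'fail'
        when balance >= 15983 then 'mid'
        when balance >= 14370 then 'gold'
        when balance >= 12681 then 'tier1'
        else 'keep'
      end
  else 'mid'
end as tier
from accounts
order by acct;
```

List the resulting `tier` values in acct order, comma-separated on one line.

acct=T15: tier='vip' → outer ELSE → mid
acct=T26: tier='basic' → outer ELSE → mid
acct=T27: tier='premium' → inner[balance >= 15983] → mid
acct=T28: tier='plus' → outer ELSE → mid
acct=T32: tier='vip' → outer ELSE → mid
acct=T41: tier='premium' → inner[balance >= 27775] → fail
acct=T51: tier='vip' → outer ELSE → mid
acct=T72: tier='basic' → outer ELSE → mid
acct=T76: tier='plus' → outer ELSE → mid
acct=T82: tier='premium' → inner[ELSE] → keep

mid, mid, mid, mid, mid, fail, mid, mid, mid, keep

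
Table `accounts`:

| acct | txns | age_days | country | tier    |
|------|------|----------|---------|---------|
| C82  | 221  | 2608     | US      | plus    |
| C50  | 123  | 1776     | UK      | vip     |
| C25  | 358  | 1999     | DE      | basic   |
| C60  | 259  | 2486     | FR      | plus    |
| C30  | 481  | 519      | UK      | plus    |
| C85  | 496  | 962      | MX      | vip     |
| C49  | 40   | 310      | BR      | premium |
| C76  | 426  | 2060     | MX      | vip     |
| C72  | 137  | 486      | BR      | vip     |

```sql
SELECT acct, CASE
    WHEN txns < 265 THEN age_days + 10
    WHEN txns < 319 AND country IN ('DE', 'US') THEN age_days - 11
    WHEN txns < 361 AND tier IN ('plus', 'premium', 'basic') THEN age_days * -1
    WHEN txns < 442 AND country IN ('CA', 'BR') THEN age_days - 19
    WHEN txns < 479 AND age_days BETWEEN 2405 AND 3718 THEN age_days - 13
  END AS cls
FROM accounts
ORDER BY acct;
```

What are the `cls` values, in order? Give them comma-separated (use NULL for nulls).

-1999, NULL, 320, 1786, 2496, 496, NULL, 2618, NULL

acct=C25: txns < 361 AND tier IN ('plus', 'premium', 'basic') → -1999
acct=C30: (no match → NULL) → NULL
acct=C49: txns < 265 → 320
acct=C50: txns < 265 → 1786
acct=C60: txns < 265 → 2496
acct=C72: txns < 265 → 496
acct=C76: (no match → NULL) → NULL
acct=C82: txns < 265 → 2618
acct=C85: (no match → NULL) → NULL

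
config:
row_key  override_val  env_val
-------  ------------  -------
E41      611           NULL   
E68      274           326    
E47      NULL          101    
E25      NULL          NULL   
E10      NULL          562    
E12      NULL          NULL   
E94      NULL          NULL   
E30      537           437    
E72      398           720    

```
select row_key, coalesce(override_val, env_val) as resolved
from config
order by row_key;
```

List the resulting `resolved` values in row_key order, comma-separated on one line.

row_key=E10: override_val=NULL, env_val=562 → 562
row_key=E12: override_val=NULL, env_val=NULL (all NULL) → NULL
row_key=E25: override_val=NULL, env_val=NULL (all NULL) → NULL
row_key=E30: override_val=537 → 537
row_key=E41: override_val=611 → 611
row_key=E47: override_val=NULL, env_val=101 → 101
row_key=E68: override_val=274 → 274
row_key=E72: override_val=398 → 398
row_key=E94: override_val=NULL, env_val=NULL (all NULL) → NULL

562, NULL, NULL, 537, 611, 101, 274, 398, NULL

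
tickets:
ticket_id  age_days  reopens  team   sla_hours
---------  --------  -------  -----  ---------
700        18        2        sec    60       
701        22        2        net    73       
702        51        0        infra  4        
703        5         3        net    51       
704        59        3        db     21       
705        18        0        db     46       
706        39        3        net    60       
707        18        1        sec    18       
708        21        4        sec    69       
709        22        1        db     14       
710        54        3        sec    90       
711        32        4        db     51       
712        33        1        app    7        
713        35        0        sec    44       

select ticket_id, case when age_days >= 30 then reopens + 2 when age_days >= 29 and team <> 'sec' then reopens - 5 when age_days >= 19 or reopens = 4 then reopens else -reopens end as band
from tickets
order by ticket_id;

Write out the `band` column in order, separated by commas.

-2, 2, 2, -3, 5, 0, 5, -1, 4, 1, 5, 6, 3, 2

ticket_id=700: ELSE → -2
ticket_id=701: age_days >= 19 or reopens = 4 → 2
ticket_id=702: age_days >= 30 → 2
ticket_id=703: ELSE → -3
ticket_id=704: age_days >= 30 → 5
ticket_id=705: ELSE → 0
ticket_id=706: age_days >= 30 → 5
ticket_id=707: ELSE → -1
ticket_id=708: age_days >= 19 or reopens = 4 → 4
ticket_id=709: age_days >= 19 or reopens = 4 → 1
ticket_id=710: age_days >= 30 → 5
ticket_id=711: age_days >= 30 → 6
ticket_id=712: age_days >= 30 → 3
ticket_id=713: age_days >= 30 → 2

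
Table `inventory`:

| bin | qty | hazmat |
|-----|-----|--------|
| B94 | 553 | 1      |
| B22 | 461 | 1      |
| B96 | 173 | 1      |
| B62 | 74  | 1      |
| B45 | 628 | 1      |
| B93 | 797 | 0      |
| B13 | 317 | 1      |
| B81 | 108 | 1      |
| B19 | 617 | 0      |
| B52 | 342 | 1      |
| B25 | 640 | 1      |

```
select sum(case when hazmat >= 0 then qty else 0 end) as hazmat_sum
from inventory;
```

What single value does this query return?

4710

bin=B94: ✓ → 553
bin=B22: ✓ → 461
bin=B96: ✓ → 173
bin=B62: ✓ → 74
bin=B45: ✓ → 628
bin=B93: ✓ → 797
bin=B13: ✓ → 317
bin=B81: ✓ → 108
bin=B19: ✓ → 617
bin=B52: ✓ → 342
bin=B25: ✓ → 640
hazmat_sum = 553 + 461 + 173 + 74 + 628 + 797 + 317 + 108 + 617 + 342 + 640 = 4710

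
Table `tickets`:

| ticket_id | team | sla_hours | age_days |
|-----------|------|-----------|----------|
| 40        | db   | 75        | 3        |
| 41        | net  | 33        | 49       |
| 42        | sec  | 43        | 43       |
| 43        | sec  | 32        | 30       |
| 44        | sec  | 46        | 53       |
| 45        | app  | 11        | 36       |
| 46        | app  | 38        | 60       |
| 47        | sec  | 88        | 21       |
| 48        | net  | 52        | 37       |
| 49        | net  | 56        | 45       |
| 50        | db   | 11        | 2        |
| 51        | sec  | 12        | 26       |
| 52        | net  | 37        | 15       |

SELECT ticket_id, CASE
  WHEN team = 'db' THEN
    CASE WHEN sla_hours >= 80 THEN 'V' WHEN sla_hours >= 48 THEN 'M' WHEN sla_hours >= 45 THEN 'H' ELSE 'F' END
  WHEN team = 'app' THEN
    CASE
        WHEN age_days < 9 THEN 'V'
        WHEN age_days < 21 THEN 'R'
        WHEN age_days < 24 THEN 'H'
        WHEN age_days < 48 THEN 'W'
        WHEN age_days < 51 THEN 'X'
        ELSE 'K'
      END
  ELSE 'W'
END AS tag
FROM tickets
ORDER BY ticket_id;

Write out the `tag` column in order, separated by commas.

ticket_id=40: team='db' → inner[sla_hours >= 48] → M
ticket_id=41: team='net' → outer ELSE → W
ticket_id=42: team='sec' → outer ELSE → W
ticket_id=43: team='sec' → outer ELSE → W
ticket_id=44: team='sec' → outer ELSE → W
ticket_id=45: team='app' → inner[age_days < 48] → W
ticket_id=46: team='app' → inner[ELSE] → K
ticket_id=47: team='sec' → outer ELSE → W
ticket_id=48: team='net' → outer ELSE → W
ticket_id=49: team='net' → outer ELSE → W
ticket_id=50: team='db' → inner[ELSE] → F
ticket_id=51: team='sec' → outer ELSE → W
ticket_id=52: team='net' → outer ELSE → W

M, W, W, W, W, W, K, W, W, W, F, W, W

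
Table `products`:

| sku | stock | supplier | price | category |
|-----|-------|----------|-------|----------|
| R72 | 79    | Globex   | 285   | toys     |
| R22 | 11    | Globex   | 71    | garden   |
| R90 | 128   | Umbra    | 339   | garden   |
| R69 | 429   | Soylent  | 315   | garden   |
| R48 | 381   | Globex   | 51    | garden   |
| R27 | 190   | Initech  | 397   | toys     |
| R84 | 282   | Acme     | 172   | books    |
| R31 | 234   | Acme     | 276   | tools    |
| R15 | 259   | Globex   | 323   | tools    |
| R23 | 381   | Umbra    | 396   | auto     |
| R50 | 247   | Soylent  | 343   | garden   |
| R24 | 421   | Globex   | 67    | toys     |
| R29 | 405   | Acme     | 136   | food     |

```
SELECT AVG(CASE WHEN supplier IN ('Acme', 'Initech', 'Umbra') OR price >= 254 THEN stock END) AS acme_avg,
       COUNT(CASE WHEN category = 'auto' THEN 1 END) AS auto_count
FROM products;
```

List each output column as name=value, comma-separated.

[acme_avg: supplier IN ('Acme', 'Initech', 'Umbra') OR price >= 254]
sku=R72: ✓ → 79
sku=R22: ✗
sku=R90: ✓ → 128
sku=R69: ✓ → 429
sku=R48: ✗
sku=R27: ✓ → 190
sku=R84: ✓ → 282
sku=R31: ✓ → 234
sku=R15: ✓ → 259
sku=R23: ✓ → 381
sku=R50: ✓ → 247
sku=R24: ✗
sku=R29: ✓ → 405
acme_avg = (79 + 128 + 429 + 190 + 282 + 234 + 259 + 381 + 247 + 405) / 10 = 263.4
—
[auto_count: category = 'auto']
sku=R72: ✗
sku=R22: ✗
sku=R90: ✗
sku=R69: ✗
sku=R48: ✗
sku=R27: ✗
sku=R84: ✗
sku=R31: ✗
sku=R15: ✗
sku=R23: ✓ → 1
sku=R50: ✗
sku=R24: ✗
sku=R29: ✗
auto_count = COUNT(1) = 1

acme_avg=263.4, auto_count=1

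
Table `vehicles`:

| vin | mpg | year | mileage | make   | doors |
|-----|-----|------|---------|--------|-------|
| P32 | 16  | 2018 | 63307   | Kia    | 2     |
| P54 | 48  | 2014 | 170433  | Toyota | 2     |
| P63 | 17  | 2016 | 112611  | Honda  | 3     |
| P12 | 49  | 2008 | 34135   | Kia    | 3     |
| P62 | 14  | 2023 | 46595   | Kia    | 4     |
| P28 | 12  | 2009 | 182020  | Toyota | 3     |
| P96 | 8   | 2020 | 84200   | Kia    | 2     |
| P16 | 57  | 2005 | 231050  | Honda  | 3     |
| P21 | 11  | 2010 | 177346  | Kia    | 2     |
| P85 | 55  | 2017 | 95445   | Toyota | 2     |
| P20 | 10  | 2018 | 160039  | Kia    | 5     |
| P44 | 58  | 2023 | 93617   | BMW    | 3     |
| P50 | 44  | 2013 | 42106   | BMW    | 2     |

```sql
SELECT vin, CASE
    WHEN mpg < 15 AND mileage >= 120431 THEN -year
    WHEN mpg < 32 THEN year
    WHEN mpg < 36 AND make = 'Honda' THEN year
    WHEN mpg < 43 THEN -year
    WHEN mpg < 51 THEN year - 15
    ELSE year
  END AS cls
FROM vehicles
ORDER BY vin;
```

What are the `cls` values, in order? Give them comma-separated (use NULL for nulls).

vin=P12: mpg < 51 → 1993
vin=P16: ELSE → 2005
vin=P20: mpg < 15 AND mileage >= 120431 → -2018
vin=P21: mpg < 15 AND mileage >= 120431 → -2010
vin=P28: mpg < 15 AND mileage >= 120431 → -2009
vin=P32: mpg < 32 → 2018
vin=P44: ELSE → 2023
vin=P50: mpg < 51 → 1998
vin=P54: mpg < 51 → 1999
vin=P62: mpg < 32 → 2023
vin=P63: mpg < 32 → 2016
vin=P85: ELSE → 2017
vin=P96: mpg < 32 → 2020

1993, 2005, -2018, -2010, -2009, 2018, 2023, 1998, 1999, 2023, 2016, 2017, 2020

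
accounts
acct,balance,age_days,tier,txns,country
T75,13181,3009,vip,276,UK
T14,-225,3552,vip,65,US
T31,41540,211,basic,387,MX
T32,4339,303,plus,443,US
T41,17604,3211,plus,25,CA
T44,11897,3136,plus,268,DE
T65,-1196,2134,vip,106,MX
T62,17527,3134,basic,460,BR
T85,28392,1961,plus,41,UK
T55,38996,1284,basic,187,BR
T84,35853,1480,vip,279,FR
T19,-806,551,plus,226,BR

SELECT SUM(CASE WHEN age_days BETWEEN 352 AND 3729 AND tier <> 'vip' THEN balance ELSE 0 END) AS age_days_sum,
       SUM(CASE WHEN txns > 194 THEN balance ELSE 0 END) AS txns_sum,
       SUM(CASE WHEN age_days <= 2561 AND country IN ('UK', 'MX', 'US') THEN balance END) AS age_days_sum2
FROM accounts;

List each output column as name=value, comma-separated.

[age_days_sum: age_days BETWEEN 352 AND 3729 AND tier <> 'vip']
acct=T75: ✗
acct=T14: ✗
acct=T31: ✗
acct=T32: ✗
acct=T41: ✓ → 17604
acct=T44: ✓ → 11897
acct=T65: ✗
acct=T62: ✓ → 17527
acct=T85: ✓ → 28392
acct=T55: ✓ → 38996
acct=T84: ✗
acct=T19: ✓ → -806
age_days_sum = 17604 + 11897 + 17527 + 28392 + 38996 + -806 = 113610
—
[txns_sum: txns > 194]
acct=T75: ✓ → 13181
acct=T14: ✗
acct=T31: ✓ → 41540
acct=T32: ✓ → 4339
acct=T41: ✗
acct=T44: ✓ → 11897
acct=T65: ✗
acct=T62: ✓ → 17527
acct=T85: ✗
acct=T55: ✗
acct=T84: ✓ → 35853
acct=T19: ✓ → -806
txns_sum = 13181 + 41540 + 4339 + 11897 + 17527 + 35853 + -806 = 123531
—
[age_days_sum2: age_days <= 2561 AND country IN ('UK', 'MX', 'US')]
acct=T75: ✗
acct=T14: ✗
acct=T31: ✓ → 41540
acct=T32: ✓ → 4339
acct=T41: ✗
acct=T44: ✗
acct=T65: ✓ → -1196
acct=T62: ✗
acct=T85: ✓ → 28392
acct=T55: ✗
acct=T84: ✗
acct=T19: ✗
age_days_sum2 = 41540 + 4339 + -1196 + 28392 = 73075

age_days_sum=113610, txns_sum=123531, age_days_sum2=73075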